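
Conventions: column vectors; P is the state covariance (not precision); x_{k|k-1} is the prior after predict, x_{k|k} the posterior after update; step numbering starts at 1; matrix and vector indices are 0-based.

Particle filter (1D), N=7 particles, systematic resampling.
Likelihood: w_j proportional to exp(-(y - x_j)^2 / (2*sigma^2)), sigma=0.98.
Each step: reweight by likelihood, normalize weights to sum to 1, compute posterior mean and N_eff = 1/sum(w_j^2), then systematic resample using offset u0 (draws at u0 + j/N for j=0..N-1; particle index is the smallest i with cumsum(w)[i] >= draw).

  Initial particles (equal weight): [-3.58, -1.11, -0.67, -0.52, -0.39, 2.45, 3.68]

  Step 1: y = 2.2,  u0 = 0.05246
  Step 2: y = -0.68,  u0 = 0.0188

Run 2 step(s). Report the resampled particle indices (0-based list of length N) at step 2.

step 1: w=[0.0000, 0.0025, 0.0101, 0.0157, 0.0224, 0.7136, 0.2357]  mean=2.5894  Neff=1.7678  idx=[5, 5, 5, 5, 5, 6, 6]
step 2: w=[0.1993, 0.1993, 0.1993, 0.1993, 0.1993, 0.0016, 0.0016]  mean=2.4541  Neff=5.0330  idx=[0, 0, 1, 2, 2, 3, 4]

resampled_idx = [0, 0, 1, 2, 2, 3, 4]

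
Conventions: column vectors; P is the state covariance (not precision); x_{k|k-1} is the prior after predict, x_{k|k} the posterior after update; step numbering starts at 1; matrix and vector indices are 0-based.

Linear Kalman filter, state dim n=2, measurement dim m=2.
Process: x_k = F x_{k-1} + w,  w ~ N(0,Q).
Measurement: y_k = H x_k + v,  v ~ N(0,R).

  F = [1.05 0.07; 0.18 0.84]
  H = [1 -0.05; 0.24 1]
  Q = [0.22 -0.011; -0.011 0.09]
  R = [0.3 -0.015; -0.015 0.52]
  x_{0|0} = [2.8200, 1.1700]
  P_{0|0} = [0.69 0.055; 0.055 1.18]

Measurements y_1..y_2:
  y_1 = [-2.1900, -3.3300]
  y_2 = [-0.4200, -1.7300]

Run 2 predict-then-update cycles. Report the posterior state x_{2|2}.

step 1: x^-=[3.0429, 1.4904]  P^-=[0.9946 0.2380; 0.2380 0.9616]  S=[1.2732 0.4108; 0.4108 1.6531]  K=[0.7380 0.1050; -0.0540 0.6296]  nu=[-5.1584, -5.5507]  x^+=[-1.3466, -1.7262]  P^+=[0.2194 -0.0091; -0.0091 0.3304]
step 2: x^-=[-1.5347, -1.6924]  P^-=[0.4621 0.0417; 0.0417 0.3275]  S=[0.7588 0.1208; 0.1208 0.8941]  K=[0.5918 0.0908; -0.0272 0.3811]  nu=[1.0301, 0.3307]  x^+=[-0.8950, -1.5944]  P^+=[0.1760 -0.0039; -0.0039 0.1995]

x_post = [-0.8950, -1.5944]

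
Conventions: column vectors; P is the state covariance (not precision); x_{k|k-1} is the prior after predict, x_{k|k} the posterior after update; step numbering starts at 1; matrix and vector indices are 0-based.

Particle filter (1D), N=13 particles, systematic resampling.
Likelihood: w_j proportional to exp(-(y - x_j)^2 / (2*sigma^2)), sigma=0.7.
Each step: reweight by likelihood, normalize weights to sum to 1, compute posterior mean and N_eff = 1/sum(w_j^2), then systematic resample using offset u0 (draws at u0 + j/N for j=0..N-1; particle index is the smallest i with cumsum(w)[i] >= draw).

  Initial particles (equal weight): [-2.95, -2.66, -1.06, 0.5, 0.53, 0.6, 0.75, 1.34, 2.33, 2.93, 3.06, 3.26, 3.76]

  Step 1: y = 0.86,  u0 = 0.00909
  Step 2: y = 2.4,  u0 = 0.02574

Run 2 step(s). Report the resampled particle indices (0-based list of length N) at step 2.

resampled_idx = [1, 4, 6, 8, 9, 11, 11, 11, 11, 12, 12, 12, 12]

step 1: w=[0.0000, 0.0000, 0.0050, 0.1889, 0.1929, 0.2012, 0.2129, 0.1704, 0.0238, 0.0027, 0.0015, 0.0006, 0.0000]  mean=0.7703  Neff=5.3095  idx=[3, 3, 3, 4, 4, 5, 5, 5, 6, 6, 6, 7, 7]
step 2: w=[0.0236, 0.0236, 0.0236, 0.0265, 0.0265, 0.0345, 0.0345, 0.0345, 0.0584, 0.0584, 0.0584, 0.2987, 0.2987]  mean=1.0576  Neff=5.1195  idx=[1, 4, 6, 8, 9, 11, 11, 11, 11, 12, 12, 12, 12]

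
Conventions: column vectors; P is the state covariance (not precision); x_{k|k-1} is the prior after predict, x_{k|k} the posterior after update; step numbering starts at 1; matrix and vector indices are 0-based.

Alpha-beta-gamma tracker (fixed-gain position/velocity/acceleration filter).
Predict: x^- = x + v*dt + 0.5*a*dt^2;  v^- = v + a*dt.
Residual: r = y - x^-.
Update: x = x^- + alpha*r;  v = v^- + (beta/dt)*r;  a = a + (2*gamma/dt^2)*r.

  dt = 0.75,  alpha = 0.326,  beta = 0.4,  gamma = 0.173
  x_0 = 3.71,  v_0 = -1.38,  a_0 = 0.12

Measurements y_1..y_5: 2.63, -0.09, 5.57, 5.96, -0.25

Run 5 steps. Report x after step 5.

x_post = 5.5583

step 1: x_pred=2.7087  r=-0.0787  x^+=2.6831  v^+=-1.3320  a^+=0.0716
step 2: x_pred=1.7042  r=-1.7942  x^+=1.1193  v^+=-2.2352  a^+=-1.0321
step 3: x_pred=-0.8474  r=6.4174  x^+=1.2447  v^+=0.4133  a^+=2.9153
step 4: x_pred=2.3746  r=3.5854  x^+=3.5434  v^+=4.5120  a^+=5.1208
step 5: x_pred=8.3677  r=-8.6177  x^+=5.5583  v^+=3.7565  a^+=-0.1801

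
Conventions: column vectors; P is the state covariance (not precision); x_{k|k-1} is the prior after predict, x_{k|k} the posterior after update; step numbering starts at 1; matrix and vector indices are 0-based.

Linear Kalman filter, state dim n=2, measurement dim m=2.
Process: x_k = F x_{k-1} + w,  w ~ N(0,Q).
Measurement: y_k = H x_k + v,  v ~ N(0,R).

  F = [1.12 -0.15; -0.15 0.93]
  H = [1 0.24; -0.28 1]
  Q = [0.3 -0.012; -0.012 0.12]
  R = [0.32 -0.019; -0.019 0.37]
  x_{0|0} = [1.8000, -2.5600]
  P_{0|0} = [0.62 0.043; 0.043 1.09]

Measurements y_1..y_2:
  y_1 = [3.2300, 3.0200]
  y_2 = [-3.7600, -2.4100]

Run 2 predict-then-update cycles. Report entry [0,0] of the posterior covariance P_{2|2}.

P_post[0,0] = 0.2037

step 1: x^-=[2.4000, -2.6508]  P^-=[1.0878 -0.2225; -0.2225 1.0647]  S=[1.3624 -0.2756; -0.2756 1.6446]  K=[0.7188 -0.2000; 0.1686 0.7135]  nu=[1.4662, 6.3428]  x^+=[2.1852, 2.1222]  P^+=[0.2388 -0.0208; -0.0208 0.2550]
step 2: x^-=[2.1291, 1.6459]  P^-=[0.6123 -0.1098; -0.1098 0.3517]  S=[0.8998 -0.2085; -0.2085 0.8312]  K=[0.6081 -0.1859; 0.0832 0.4810]  nu=[-6.2841, -3.4597]  x^+=[-1.0492, -0.5410]  P^+=[0.2037 -0.0233; -0.0233 0.1699]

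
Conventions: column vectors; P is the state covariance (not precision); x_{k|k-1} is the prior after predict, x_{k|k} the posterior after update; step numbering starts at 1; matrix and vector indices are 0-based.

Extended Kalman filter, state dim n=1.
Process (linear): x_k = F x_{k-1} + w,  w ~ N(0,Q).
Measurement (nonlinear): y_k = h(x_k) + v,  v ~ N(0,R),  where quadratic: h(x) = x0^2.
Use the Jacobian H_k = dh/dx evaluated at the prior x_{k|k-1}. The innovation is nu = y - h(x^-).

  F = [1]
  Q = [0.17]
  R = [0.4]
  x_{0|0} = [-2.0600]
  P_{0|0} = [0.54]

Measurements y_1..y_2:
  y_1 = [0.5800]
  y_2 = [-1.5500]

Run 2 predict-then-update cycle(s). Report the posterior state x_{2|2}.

step 1: x^-=[-2.0600]  P^-=[0.7100]  H_jac=[-4.1200]  S=[12.4518]  K=[-0.2349]  nu=[-3.6636]  x^+=[-1.1993]  P^+=[0.0228]
step 2: x^-=[-1.1993]  P^-=[0.1928]  H_jac=[-2.3987]  S=[1.5094]  K=[-0.3064]  nu=[-2.9884]  x^+=[-0.2837]  P^+=[0.0511]

x_post = [-0.2837]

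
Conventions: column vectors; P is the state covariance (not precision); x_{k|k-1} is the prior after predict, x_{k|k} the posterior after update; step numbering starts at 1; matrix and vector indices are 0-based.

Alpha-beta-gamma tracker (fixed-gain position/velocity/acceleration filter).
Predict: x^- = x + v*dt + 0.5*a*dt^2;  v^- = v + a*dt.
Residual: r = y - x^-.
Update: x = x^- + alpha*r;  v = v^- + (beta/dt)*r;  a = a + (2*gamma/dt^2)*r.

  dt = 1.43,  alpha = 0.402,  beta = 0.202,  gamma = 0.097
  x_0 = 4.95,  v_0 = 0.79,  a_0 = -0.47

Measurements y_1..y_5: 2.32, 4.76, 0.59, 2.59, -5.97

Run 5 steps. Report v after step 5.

v_post = -2.9010

step 1: x_pred=5.5991  r=-3.2791  x^+=4.2809  v^+=-0.3453  a^+=-0.7811
step 2: x_pred=2.9885  r=1.7715  x^+=3.7006  v^+=-1.2120  a^+=-0.6130
step 3: x_pred=1.3406  r=-0.7506  x^+=1.0389  v^+=-2.1947  a^+=-0.6842
step 4: x_pred=-2.7991  r=5.3891  x^+=-0.6327  v^+=-2.4119  a^+=-0.1730
step 5: x_pred=-4.2586  r=-1.7114  x^+=-4.9466  v^+=-2.9010  a^+=-0.3353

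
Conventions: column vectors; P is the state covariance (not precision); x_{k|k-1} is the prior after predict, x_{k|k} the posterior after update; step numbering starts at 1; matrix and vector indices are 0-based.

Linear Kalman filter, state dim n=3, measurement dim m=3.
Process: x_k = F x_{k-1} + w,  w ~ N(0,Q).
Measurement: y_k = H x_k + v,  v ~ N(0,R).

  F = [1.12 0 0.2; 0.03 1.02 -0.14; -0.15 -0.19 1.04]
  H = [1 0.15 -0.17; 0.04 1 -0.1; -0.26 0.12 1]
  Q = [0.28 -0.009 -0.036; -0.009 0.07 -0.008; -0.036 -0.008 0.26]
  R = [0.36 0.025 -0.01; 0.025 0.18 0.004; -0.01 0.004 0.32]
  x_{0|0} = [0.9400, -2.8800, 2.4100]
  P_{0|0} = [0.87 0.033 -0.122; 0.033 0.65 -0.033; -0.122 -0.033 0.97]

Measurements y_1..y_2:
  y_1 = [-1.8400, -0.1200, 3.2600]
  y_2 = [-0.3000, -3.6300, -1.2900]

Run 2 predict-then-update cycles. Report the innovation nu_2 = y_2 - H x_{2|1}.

step 1: x^-=[1.5348, -3.2468, 2.9126]  P^-=[1.3555 0.0424 -0.1246; 0.0424 0.7785 -0.3266; -0.1246 -0.3266 1.4052]  S=[1.8454 0.3363 -0.7563; 0.3363 1.0445 -0.3989; -0.7563 -0.3989 1.8118]  K=[0.7903 -0.1348 0.0397; -0.0146 0.7961 0.0344; 0.1336 -0.1954 0.7846]  nu=[-2.3926, 3.3567, 1.1361]  x^+=[-0.7636, -0.5004, 2.8284]  P^+=[0.2959 -0.0080 0.0822; -0.0080 0.1429 -0.0049; 0.0822 -0.0049 0.2709]
step 2: x^-=[-0.2895, -0.9293, 3.1512]  P^-=[0.6988 -0.0291 0.0658; -0.0291 0.2245 -0.0762; 0.0658 -0.0762 0.5407]  S=[1.0523 0.0736 -0.2231; 0.0736 0.4234 -0.0939; -0.2231 -0.0939 0.8605]  K=[0.6624 -0.1293 0.0189; -0.0205 0.5504 0.0063; 0.1055 -0.1857 0.6049]  nu=[0.6646, -2.3740, -4.4049]  x^+=[0.3745, -2.2773, 0.9973]  P^+=[0.2475 -0.0101 0.0645; -0.0101 0.0980 -0.0100; 0.0645 -0.0100 0.2097]

innov = [0.6646, -2.3740, -4.4049]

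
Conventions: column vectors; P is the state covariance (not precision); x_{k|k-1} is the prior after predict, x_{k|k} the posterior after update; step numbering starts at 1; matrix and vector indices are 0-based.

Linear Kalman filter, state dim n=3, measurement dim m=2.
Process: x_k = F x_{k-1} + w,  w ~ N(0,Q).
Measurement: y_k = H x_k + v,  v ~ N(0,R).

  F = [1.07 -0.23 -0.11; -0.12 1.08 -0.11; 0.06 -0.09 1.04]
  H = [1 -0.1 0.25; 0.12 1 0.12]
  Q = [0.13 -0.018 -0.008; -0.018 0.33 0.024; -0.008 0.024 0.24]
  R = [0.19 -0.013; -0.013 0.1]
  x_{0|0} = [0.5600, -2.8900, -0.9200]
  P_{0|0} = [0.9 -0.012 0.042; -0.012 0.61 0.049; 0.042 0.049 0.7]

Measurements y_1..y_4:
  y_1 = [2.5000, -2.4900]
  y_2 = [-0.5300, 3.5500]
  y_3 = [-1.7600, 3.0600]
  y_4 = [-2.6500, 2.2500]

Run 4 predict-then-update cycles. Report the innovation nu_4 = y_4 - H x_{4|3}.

innov = [-0.7731, -0.9820]

step 1: x^-=[1.3651, -3.0872, -0.6631]  P^-=[1.1996 -0.2998 0.0189; -0.2998 1.0555 -0.0728; 0.0189 -0.0728 1.0015]  S=[1.5358 -0.2552; -0.2552 1.0983]  K=[0.8118 0.0488; -0.1278 0.8906; 0.1951 0.0906]  nu=[0.9920, 0.5130]  x^+=[2.1954, -2.7571, -0.4231]  P^+=[0.2051 -0.0053 -0.2080; -0.0053 0.1012 -0.0817; -0.2080 -0.0817 0.9430]
step 2: x^-=[3.0298, -3.1946, -0.0602]  P^-=[0.4290 -0.0350 -0.3114; -0.0350 0.4777 -0.1608; -0.3114 -0.1608 1.2509]  S=[0.5613 -0.0913; -0.0913 0.5459]  K=[0.6431 0.0693; -0.0860 0.8176; 0.0171 -0.0852]  nu=[-3.8642, 6.3882]  x^+=[0.9876, 2.3608, -0.6705]  P^+=[0.2024 0.0126 -0.3193; 0.0126 0.0958 -0.1200; -0.3193 -0.1200 1.2466]
step 3: x^-=[0.5875, 2.5049, -0.8506]  P^-=[0.4447 0.0068 -0.4627; 0.0068 0.4765 -0.2225; -0.4627 -0.2225 1.5723]  S=[0.5162 -0.0757; -0.0757 0.5405]  K=[0.6508 0.0998; -0.0659 0.8245; -0.1185 -0.1818]  nu=[-1.8844, 0.5867]  x^+=[-0.5803, 3.1128, -0.7340]  P^+=[0.2306 0.0246 -0.4229; 0.0246 0.0986 -0.1519; -0.4229 -0.1519 1.5504]
step 4: x^-=[-1.2561, 3.5122, -1.0783]  P^-=[0.4977 0.0342 -0.6043; 0.0342 0.4856 -0.2793; -0.6043 -0.2793 1.8939]  S=[0.5159 -0.0684; -0.0684 0.5438]  K=[0.6818 0.1251; -0.0529 0.8322; -0.2336 -0.2584]  nu=[-0.7731, -0.9820]  x^+=[-1.9060, 2.7358, -0.6440]  P^+=[0.2610 0.0345 -0.5186; 0.0345 0.1015 -0.1811; -0.5186 -0.1811 1.8377]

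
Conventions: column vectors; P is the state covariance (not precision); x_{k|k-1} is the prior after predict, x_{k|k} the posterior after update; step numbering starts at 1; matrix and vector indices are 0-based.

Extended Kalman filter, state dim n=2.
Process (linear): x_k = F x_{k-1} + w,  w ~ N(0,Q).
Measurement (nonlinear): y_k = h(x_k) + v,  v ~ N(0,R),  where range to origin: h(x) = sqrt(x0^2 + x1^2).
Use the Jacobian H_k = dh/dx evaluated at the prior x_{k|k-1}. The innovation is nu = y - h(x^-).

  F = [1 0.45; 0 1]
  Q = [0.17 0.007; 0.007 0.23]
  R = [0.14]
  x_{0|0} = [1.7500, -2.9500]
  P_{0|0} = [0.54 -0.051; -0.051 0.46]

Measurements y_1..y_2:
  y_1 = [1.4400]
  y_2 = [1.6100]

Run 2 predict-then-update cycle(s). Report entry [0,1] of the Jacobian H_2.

H_jac[0,1] = -0.9915

step 1: x^-=[0.4225, -2.9500]  P^-=[0.7573 0.1630; 0.1630 0.6900]  H_jac=[0.1418 -0.9899]  S=[0.7856]  K=[-0.0687; -0.8400]  nu=[-1.5401]  x^+=[0.5284, -1.6563]  P^+=[0.7535 0.1176; 0.1176 0.1357]
step 2: x^-=[-0.2170, -1.6563]  P^-=[1.0569 0.1857; 0.1857 0.3657]  H_jac=[-0.1299 -0.9915]  S=[0.5651]  K=[-0.5687; -0.6842]  nu=[-0.0604]  x^+=[-0.1826, -1.6149]  P^+=[0.8741 -0.0342; -0.0342 0.1011]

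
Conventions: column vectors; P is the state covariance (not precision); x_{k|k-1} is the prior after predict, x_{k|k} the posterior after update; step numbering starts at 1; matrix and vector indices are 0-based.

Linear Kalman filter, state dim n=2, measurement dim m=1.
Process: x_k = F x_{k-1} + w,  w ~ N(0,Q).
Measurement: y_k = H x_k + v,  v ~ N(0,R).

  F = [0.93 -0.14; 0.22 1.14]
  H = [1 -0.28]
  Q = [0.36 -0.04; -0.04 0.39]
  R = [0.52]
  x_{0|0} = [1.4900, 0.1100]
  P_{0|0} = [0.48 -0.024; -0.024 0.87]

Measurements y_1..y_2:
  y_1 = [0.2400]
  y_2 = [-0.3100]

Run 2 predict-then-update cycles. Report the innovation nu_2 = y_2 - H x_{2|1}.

innov = [-0.6457]

step 1: x^-=[1.3703, 0.4532]  P^-=[0.7985 -0.1053; -0.1053 1.5318]  S=[1.4975]  K=[0.5529; -0.3568]  nu=[-1.0034]  x^+=[0.8155, 0.8112]  P^+=[0.3407 0.1900; 0.1900 1.3412]
step 2: x^-=[0.6449, 1.1042]  P^-=[0.6315 0.0113; 0.0113 2.2449]  S=[1.3212]  K=[0.4756; -0.4672]  nu=[-0.6457]  x^+=[0.3378, 1.4059]  P^+=[0.3327 0.3048; 0.3048 1.9565]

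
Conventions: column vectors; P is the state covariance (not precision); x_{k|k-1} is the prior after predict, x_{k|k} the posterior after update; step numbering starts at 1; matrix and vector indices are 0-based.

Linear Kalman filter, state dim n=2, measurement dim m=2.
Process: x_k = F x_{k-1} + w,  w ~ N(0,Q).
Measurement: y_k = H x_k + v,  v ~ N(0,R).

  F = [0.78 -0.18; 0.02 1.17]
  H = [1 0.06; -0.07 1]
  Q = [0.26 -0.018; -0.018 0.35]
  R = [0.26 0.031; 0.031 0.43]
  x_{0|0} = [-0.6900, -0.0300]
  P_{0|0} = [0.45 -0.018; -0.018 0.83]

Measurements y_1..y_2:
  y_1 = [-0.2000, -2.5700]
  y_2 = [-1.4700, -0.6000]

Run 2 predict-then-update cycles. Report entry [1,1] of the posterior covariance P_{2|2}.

P_post[1,1] = 0.2774

step 1: x^-=[-0.5328, -0.0489]  P^-=[0.5657 -0.2021; -0.2021 1.4855]  S=[0.8068 -0.1208; -0.1208 1.9466]  K=[0.6738 -0.0824; -0.0250 0.7689]  nu=[0.3357, -2.5584]  x^+=[-0.0958, -2.0243]  P^+=[0.1728 -0.0024; -0.0024 0.3297]
step 2: x^-=[0.2897, -2.3704]  P^-=[0.3765 -0.0870; -0.0870 0.8012]  S=[0.6289 -0.0339; -0.0339 1.2452]  K=[0.5863 -0.0750; -0.0269 0.6476]  nu=[-1.6174, 1.7907]  x^+=[-0.7930, -1.1672]  P^+=[0.1503 -0.0036; -0.0036 0.2774]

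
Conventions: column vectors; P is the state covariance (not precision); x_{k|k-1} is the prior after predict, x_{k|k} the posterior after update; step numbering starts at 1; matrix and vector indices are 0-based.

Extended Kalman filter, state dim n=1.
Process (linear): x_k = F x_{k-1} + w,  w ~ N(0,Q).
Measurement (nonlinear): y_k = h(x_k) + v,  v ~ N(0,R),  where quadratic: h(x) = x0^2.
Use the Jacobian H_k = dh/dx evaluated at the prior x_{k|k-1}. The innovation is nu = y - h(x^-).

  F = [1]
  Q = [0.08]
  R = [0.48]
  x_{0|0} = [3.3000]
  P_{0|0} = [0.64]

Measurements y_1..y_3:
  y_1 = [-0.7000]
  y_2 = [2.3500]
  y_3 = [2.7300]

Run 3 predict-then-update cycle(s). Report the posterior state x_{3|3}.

step 1: x^-=[3.3000]  P^-=[0.7200]  H_jac=[6.6000]  S=[31.8432]  K=[0.1492]  nu=[-11.5900]  x^+=[1.5704]  P^+=[0.0109]
step 2: x^-=[1.5704]  P^-=[0.0909]  H_jac=[3.1408]  S=[1.3762]  K=[0.2073]  nu=[-0.1162]  x^+=[1.5463]  P^+=[0.0317]
step 3: x^-=[1.5463]  P^-=[0.1117]  H_jac=[3.0926]  S=[1.5482]  K=[0.2231]  nu=[0.3389]  x^+=[1.6219]  P^+=[0.0346]

x_post = [1.6219]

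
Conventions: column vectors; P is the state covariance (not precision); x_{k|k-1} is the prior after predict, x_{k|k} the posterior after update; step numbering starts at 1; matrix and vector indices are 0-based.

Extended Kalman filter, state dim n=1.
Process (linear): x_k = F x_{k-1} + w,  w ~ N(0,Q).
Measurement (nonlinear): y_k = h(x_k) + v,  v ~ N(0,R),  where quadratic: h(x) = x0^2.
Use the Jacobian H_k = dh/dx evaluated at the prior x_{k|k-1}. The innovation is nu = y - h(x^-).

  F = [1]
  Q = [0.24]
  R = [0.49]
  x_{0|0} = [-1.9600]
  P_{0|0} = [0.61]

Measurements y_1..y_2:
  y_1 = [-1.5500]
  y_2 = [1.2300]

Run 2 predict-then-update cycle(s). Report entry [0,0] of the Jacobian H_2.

H_jac[0,0] = -1.2686

step 1: x^-=[-1.9600]  P^-=[0.8500]  H_jac=[-3.9200]  S=[13.5514]  K=[-0.2459]  nu=[-5.3916]  x^+=[-0.6343]  P^+=[0.0307]
step 2: x^-=[-0.6343]  P^-=[0.2707]  H_jac=[-1.2686]  S=[0.9257]  K=[-0.3710]  nu=[0.8276]  x^+=[-0.9414]  P^+=[0.1433]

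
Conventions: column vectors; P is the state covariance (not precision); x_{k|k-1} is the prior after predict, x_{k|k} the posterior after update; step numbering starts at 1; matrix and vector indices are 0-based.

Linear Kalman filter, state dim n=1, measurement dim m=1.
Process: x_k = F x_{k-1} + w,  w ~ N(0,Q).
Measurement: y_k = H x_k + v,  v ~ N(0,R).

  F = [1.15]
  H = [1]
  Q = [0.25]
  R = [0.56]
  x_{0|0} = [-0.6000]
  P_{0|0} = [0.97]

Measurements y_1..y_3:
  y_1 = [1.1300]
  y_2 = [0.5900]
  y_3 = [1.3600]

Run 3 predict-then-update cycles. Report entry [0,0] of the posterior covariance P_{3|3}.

P_post[0,0] = 0.3079

step 1: x^-=[-0.6900]  P^-=[1.5328]  S=[2.0928]  K=[0.7324]  nu=[1.8200]  x^+=[0.6430]  P^+=[0.4102]
step 2: x^-=[0.7395]  P^-=[0.7924]  S=[1.3524]  K=[0.5859]  nu=[-0.1495]  x^+=[0.6519]  P^+=[0.3281]
step 3: x^-=[0.7497]  P^-=[0.6839]  S=[1.2439]  K=[0.5498]  nu=[0.6103]  x^+=[1.0852]  P^+=[0.3079]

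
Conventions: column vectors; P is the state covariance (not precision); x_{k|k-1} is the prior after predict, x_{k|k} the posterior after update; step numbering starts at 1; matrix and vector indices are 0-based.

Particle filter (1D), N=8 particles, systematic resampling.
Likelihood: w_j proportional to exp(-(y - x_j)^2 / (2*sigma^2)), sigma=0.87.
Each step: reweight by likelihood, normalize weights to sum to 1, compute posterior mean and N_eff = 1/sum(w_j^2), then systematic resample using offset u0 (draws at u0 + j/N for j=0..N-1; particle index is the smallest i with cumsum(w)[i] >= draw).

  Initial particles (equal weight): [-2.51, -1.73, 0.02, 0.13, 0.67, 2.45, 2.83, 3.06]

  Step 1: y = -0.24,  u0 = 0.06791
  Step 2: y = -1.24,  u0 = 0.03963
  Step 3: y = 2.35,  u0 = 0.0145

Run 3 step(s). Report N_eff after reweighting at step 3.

N_eff = 4.8690

step 1: w=[0.0122, 0.0847, 0.3511, 0.3354, 0.2125, 0.0031, 0.0007, 0.0003]  mean=0.0262  Neff=3.4690  idx=[1, 2, 2, 2, 3, 3, 4, 4]
step 2: w=[0.3204, 0.1316, 0.1316, 0.1316, 0.1087, 0.1087, 0.0337, 0.0337]  mean=-0.4730  Neff=5.5395  idx=[0, 0, 0, 1, 2, 3, 4, 5]
step 3: w=[0.0001, 0.0001, 0.0001, 0.1728, 0.1728, 0.1728, 0.2406, 0.2406]  mean=0.0724  Neff=4.8690  idx=[3, 3, 4, 5, 5, 6, 7, 7]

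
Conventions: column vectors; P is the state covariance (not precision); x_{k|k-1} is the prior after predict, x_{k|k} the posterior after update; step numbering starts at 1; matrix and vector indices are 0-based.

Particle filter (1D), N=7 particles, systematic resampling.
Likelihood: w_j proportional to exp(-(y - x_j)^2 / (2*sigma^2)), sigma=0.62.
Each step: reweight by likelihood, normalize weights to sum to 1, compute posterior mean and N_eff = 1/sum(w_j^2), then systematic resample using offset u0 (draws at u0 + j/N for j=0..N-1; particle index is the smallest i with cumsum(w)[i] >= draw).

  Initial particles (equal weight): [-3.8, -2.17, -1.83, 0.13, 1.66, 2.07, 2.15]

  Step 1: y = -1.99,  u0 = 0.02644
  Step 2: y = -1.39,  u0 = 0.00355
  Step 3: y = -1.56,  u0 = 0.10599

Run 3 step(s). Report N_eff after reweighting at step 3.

N_eff = 6.7421

step 1: w=[0.0073, 0.4934, 0.4978, 0.0015, 0.0000, 0.0000, 0.0000]  mean=-2.0092  Neff=2.0352  idx=[1, 1, 1, 1, 2, 2, 2]
step 2: w=[0.1093, 0.1093, 0.1093, 0.1093, 0.1875, 0.1875, 0.1875]  mean=-1.9787  Neff=6.5214  idx=[0, 1, 2, 3, 4, 5, 6]
step 3: w=[0.1187, 0.1187, 0.1187, 0.1187, 0.1751, 0.1751, 0.1751]  mean=-1.9914  Neff=6.7421  idx=[0, 2, 3, 4, 5, 5, 6]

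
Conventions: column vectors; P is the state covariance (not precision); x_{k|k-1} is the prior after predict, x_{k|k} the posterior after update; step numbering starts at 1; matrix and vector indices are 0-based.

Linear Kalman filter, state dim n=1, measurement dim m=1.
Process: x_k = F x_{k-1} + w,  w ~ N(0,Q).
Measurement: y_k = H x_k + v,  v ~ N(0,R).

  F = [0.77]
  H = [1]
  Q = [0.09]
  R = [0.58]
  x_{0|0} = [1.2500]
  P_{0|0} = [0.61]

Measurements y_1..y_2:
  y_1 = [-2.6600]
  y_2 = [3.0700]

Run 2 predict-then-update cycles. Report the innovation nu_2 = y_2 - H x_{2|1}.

step 1: x^-=[0.9625]  P^-=[0.4517]  S=[1.0317]  K=[0.4378]  nu=[-3.6225]  x^+=[-0.6234]  P^+=[0.2539]
step 2: x^-=[-0.4801]  P^-=[0.2406]  S=[0.8206]  K=[0.2932]  nu=[3.5501]  x^+=[0.5607]  P^+=[0.1700]

innov = [3.5501]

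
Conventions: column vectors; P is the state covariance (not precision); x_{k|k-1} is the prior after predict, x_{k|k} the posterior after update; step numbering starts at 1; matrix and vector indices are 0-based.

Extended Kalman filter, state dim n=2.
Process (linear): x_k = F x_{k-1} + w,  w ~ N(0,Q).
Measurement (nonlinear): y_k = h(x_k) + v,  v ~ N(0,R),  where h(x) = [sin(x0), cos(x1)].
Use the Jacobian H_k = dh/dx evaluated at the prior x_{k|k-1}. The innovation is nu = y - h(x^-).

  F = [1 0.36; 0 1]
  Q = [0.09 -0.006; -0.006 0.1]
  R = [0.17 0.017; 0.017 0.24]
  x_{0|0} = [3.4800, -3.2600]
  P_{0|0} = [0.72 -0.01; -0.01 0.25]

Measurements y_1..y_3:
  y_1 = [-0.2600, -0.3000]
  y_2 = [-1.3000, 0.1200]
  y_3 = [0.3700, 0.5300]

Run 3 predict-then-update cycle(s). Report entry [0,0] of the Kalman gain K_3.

step 1: x^-=[2.3064, -3.2600]  P^-=[0.8352 0.0740; 0.0740 0.3500]  H_jac=[-0.6710 0.0000; 0.0000 -0.1181]  S=[0.5461 0.0229; 0.0229 0.2449]  K=[-1.0288 0.0604; -0.0842 -0.1610]  nu=[-1.0014, 0.6930]  x^+=[3.3785, -3.2872]  P^+=[0.2591 0.0254; 0.0254 0.3392]
step 2: x^-=[2.1951, -3.2872]  P^-=[0.4114 0.1415; 0.1415 0.4392]  H_jac=[-0.5846 0.0000; 0.0000 -0.1451]  S=[0.3106 0.0290; 0.0290 0.2493]  K=[-0.7750 0.0078; -0.2451 -0.2272]  nu=[-2.1114, 1.1094]  x^+=[3.8401, -3.0217]  P^+=[0.2252 0.0779; 0.0779 0.4044]
step 3: x^-=[2.7523, -3.0217]  P^-=[0.4237 0.2175; 0.2175 0.5044]  H_jac=[-0.9252 0.0000; 0.0000 0.1196]  S=[0.5326 -0.0071; -0.0071 0.2472]  K=[-0.7348 0.0842; -0.3747 0.2333]  nu=[-0.0096, 1.5228]  x^+=[2.8875, -2.6630]  P^+=[0.1335 0.0646; 0.0646 0.4150]

K[0,0] = -0.7348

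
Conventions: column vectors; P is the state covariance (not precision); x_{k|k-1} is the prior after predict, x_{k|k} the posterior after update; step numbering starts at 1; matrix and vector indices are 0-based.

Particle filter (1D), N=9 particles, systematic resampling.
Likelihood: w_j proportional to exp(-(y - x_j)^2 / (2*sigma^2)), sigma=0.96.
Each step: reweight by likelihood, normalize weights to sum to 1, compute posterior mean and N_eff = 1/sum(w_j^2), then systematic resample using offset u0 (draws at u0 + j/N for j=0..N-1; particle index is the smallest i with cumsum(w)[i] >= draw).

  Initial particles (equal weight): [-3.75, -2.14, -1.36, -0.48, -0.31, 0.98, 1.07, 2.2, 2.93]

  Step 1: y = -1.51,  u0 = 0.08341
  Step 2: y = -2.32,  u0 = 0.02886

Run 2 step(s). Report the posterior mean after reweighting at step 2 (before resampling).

post_mean = -1.5952

step 1: w=[0.0223, 0.2740, 0.3357, 0.1911, 0.1556, 0.0118, 0.0092, 0.0002, 0.0000]  mean=-1.2450  Neff=4.0115  idx=[1, 1, 2, 2, 2, 3, 3, 4, 4]
step 2: w=[0.2271, 0.2271, 0.1402, 0.1402, 0.1402, 0.0368, 0.0368, 0.0258, 0.0258]  mean=-1.5952  Neff=6.0192  idx=[0, 0, 1, 1, 2, 2, 3, 4, 6]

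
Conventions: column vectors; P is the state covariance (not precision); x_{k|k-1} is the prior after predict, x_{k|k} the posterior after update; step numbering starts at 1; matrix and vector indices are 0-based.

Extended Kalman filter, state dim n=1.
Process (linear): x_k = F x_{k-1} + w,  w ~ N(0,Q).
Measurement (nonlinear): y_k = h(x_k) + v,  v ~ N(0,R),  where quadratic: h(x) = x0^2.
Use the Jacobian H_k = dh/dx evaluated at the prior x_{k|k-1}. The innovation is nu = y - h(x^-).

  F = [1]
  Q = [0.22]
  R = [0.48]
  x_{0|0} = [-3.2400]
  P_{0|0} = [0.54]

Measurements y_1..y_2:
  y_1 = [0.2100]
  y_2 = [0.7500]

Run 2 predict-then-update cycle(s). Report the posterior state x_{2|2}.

x_post = [-1.1575]

step 1: x^-=[-3.2400]  P^-=[0.7600]  H_jac=[-6.4800]  S=[32.3927]  K=[-0.1520]  nu=[-10.2876]  x^+=[-1.6759]  P^+=[0.0113]
step 2: x^-=[-1.6759]  P^-=[0.2313]  H_jac=[-3.3519]  S=[3.0782]  K=[-0.2518]  nu=[-2.0588]  x^+=[-1.1575]  P^+=[0.0361]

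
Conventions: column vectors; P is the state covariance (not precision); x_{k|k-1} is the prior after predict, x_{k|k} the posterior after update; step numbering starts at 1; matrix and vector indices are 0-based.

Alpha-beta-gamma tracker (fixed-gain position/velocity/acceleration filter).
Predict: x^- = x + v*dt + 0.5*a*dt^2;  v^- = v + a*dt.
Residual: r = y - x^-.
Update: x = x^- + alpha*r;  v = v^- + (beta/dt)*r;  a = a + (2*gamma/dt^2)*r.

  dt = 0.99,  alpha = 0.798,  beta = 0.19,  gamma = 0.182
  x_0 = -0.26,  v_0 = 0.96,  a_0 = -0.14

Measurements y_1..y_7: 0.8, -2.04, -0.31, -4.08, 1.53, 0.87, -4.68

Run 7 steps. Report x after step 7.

x_post = -3.4856

step 1: x_pred=0.6218  r=0.1782  x^+=0.7640  v^+=0.8556  a^+=-0.0738
step 2: x_pred=1.5749  r=-3.6149  x^+=-1.3098  v^+=0.0888  a^+=-1.4163
step 3: x_pred=-1.9160  r=1.6060  x^+=-0.6344  v^+=-1.0052  a^+=-0.8199
step 4: x_pred=-2.0313  r=-2.0487  x^+=-3.6662  v^+=-2.2101  a^+=-1.5807
step 5: x_pred=-6.6288  r=8.1588  x^+=-0.1181  v^+=-2.2092  a^+=1.4494
step 6: x_pred=-1.5949  r=2.4649  x^+=0.3721  v^+=-0.3013  a^+=2.3648
step 7: x_pred=1.2327  r=-5.9127  x^+=-3.4856  v^+=0.9051  a^+=0.1689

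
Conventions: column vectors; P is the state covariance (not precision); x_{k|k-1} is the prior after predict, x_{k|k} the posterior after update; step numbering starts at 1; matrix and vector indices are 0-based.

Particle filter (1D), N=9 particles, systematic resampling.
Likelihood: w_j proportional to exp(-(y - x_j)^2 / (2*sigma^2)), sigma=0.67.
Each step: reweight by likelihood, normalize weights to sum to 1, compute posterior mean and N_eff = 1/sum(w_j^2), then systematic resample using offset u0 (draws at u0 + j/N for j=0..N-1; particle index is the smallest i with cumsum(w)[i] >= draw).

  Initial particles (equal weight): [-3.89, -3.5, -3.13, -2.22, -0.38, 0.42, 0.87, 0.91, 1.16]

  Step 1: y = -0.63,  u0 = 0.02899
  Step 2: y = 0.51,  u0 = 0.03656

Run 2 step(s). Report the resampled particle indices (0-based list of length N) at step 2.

resampled_idx = [1, 2, 4, 5, 6, 6, 7, 7, 8]

step 1: w=[0.0000, 0.0001, 0.0006, 0.0408, 0.6356, 0.1996, 0.0556, 0.0485, 0.0192]  mean=-0.1357  Neff=2.2160  idx=[3, 4, 4, 4, 4, 4, 5, 5, 6]
step 2: w=[0.0001, 0.0842, 0.0842, 0.0842, 0.0842, 0.0842, 0.2015, 0.2015, 0.1760]  mean=0.1624  Neff=6.7728  idx=[1, 2, 4, 5, 6, 6, 7, 7, 8]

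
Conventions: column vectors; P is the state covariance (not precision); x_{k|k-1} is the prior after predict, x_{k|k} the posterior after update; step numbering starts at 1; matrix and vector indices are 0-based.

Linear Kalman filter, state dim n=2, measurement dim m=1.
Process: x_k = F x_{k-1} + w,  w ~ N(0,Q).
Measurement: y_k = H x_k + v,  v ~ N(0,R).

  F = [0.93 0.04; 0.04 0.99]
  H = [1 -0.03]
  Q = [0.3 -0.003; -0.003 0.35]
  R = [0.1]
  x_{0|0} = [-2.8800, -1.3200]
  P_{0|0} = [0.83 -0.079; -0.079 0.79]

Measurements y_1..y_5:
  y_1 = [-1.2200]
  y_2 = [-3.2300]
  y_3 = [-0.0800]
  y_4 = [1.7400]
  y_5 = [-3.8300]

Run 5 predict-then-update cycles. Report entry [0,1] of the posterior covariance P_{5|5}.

step 1: x^-=[-2.7312, -1.4220]  P^-=[1.0133 -0.0137; -0.0137 1.1194]  S=[1.1151]  K=[0.9090; -0.0424]  nu=[1.4685]  x^+=[-1.3962, -1.4843]  P^+=[0.0918 0.0293; 0.0293 1.1173]
step 2: x^-=[-1.3579, -1.5253]  P^-=[0.3833 0.0717; 0.0717 1.4476]  S=[0.4804]  K=[0.7936; 0.0588]  nu=[-1.9179]  x^+=[-2.8799, -1.6380]  P^+=[0.0808 0.0493; 0.0493 1.4459]
step 3: x^-=[-2.7438, -1.7368]  P^-=[0.3759 0.1027; 0.1027 1.7712]  S=[0.4713]  K=[0.7910; 0.1051]  nu=[2.6117]  x^+=[-0.6780, -1.4622]  P^+=[0.0810 0.0635; 0.0635 1.7660]
step 4: x^-=[-0.6890, -1.4747]  P^-=[0.3776 0.1285; 0.1285 2.0860]  S=[0.4718]  K=[0.7922; 0.1397]  nu=[2.3848]  x^+=[1.2003, -1.1415]  P^+=[0.0815 0.0763; 0.0763 2.0768]
step 5: x^-=[1.0706, -1.0820]  P^-=[0.3795 0.1526; 0.1526 2.3916]  S=[0.4725]  K=[0.7935; 0.1712]  nu=[-4.9331]  x^+=[-2.8437, -1.9264]  P^+=[0.0820 0.0884; 0.0884 2.3778]

P_post[0,1] = 0.0884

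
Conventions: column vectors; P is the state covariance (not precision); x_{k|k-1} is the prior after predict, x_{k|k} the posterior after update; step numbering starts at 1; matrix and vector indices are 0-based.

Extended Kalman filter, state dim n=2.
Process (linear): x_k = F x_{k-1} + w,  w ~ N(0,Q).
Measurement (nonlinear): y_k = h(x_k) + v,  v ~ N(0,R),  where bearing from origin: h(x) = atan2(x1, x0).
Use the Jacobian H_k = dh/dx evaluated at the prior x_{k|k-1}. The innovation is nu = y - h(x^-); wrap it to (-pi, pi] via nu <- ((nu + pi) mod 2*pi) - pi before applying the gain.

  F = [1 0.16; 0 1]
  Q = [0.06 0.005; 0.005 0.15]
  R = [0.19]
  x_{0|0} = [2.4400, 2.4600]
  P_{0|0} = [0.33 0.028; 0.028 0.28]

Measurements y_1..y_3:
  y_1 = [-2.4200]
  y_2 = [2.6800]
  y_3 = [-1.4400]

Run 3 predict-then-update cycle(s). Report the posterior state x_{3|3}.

step 1: x^-=[2.8336, 2.4600]  P^-=[0.4061 0.0778; 0.0778 0.4300]  H_jac=[-0.1747 0.2012]  S=[0.2143]  K=[-0.2580; 0.3403]  nu=[-3.1349]  x^+=[3.6424, 1.3932]  P^+=[0.3919 0.0966; 0.0966 0.4052]
step 2: x^-=[3.8653, 1.3932]  P^-=[0.4932 0.1664; 0.1664 0.5552]  H_jac=[-0.0825 0.2290]  S=[0.2162]  K=[-0.0120; 0.5245]  nu=[2.3341]  x^+=[3.8373, 2.6174]  P^+=[0.4931 0.1678; 0.1678 0.4957]
step 3: x^-=[4.2561, 2.6174]  P^-=[0.6195 0.2521; 0.2521 0.6457]  H_jac=[-0.1048 0.1705]  S=[0.2066]  K=[-0.1064; 0.4050]  nu=[-1.9914]  x^+=[4.4679, 1.8110]  P^+=[0.6172 0.2610; 0.2610 0.6118]

x_post = [4.4679, 1.8110]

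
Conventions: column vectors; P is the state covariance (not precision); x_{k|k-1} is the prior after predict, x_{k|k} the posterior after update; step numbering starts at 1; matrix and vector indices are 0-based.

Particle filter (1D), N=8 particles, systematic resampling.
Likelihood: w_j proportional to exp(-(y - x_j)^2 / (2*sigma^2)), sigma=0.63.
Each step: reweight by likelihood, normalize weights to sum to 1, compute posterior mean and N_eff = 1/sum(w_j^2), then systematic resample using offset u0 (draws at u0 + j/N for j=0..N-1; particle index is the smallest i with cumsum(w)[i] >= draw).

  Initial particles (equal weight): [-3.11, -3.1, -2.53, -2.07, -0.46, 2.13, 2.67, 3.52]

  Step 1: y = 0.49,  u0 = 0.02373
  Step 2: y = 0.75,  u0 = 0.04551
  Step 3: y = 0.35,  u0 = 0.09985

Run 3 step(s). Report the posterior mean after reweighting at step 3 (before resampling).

post_mean = -0.4600

step 1: w=[0.0000, 0.0000, 0.0000, 0.0007, 0.8977, 0.0945, 0.0070, 0.0000]  mean=-0.1944  Neff=1.2272  idx=[4, 4, 4, 4, 4, 4, 4, 5]
step 2: w=[0.1320, 0.1320, 0.1320, 0.1320, 0.1320, 0.1320, 0.1320, 0.0758]  mean=-0.2636  Neff=7.8269  idx=[0, 1, 2, 3, 4, 5, 6, 6]
step 3: w=[0.1250, 0.1250, 0.1250, 0.1250, 0.1250, 0.1250, 0.1250, 0.1250]  mean=-0.4600  Neff=8.0000  idx=[0, 1, 2, 3, 4, 5, 6, 7]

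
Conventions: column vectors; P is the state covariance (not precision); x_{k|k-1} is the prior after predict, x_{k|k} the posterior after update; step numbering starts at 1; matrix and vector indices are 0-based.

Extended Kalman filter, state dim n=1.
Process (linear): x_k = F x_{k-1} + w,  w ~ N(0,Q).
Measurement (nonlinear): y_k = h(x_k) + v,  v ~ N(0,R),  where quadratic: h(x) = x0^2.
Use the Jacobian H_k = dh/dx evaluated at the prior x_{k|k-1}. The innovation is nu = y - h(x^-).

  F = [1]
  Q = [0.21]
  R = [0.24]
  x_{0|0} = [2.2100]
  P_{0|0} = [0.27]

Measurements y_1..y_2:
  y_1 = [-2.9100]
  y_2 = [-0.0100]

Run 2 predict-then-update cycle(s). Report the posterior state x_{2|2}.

x_post = [0.3703]

step 1: x^-=[2.2100]  P^-=[0.4800]  H_jac=[4.4200]  S=[9.6175]  K=[0.2206]  nu=[-7.7941]  x^+=[0.4906]  P^+=[0.0120]
step 2: x^-=[0.4906]  P^-=[0.2220]  H_jac=[0.9813]  S=[0.4537]  K=[0.4801]  nu=[-0.2507]  x^+=[0.3703]  P^+=[0.1174]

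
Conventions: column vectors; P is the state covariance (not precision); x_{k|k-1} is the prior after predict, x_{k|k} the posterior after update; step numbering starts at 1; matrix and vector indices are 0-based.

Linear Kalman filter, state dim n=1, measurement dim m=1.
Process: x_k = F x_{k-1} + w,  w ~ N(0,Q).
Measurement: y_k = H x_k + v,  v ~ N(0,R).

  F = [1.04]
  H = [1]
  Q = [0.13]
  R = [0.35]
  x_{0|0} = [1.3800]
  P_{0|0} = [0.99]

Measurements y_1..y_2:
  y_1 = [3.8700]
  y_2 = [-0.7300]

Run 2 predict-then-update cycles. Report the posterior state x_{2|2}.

step 1: x^-=[1.4352]  P^-=[1.2008]  S=[1.5508]  K=[0.7743]  nu=[2.4348]  x^+=[3.3205]  P^+=[0.2710]
step 2: x^-=[3.4533]  P^-=[0.4231]  S=[0.7731]  K=[0.5473]  nu=[-4.1833]  x^+=[1.1638]  P^+=[0.1916]

x_post = [1.1638]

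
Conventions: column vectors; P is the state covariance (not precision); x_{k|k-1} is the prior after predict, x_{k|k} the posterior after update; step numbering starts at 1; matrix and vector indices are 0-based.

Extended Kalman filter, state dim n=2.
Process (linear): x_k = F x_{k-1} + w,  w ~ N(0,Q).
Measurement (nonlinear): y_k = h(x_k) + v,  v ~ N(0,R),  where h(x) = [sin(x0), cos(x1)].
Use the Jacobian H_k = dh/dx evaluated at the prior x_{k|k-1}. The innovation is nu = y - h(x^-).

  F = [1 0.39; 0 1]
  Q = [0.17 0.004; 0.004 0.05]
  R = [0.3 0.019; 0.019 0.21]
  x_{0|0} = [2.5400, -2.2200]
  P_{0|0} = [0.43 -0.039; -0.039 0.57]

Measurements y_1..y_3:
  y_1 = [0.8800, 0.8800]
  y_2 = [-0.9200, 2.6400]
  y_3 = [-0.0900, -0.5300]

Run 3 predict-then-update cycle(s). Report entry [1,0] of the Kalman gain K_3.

K[1,0] = -0.0886

step 1: x^-=[1.6742, -2.2200]  P^-=[0.6563 0.1873; 0.1873 0.6200]  H_jac=[-0.1032 0.0000; 0.0000 0.7966]  S=[0.3070 0.0036; 0.0036 0.6034]  K=[-0.2236 0.2486; -0.0726 0.8189]  nu=[-0.1147, 1.4846]  x^+=[2.0689, -0.9960]  P^+=[0.6040 0.0602; 0.0602 0.2142]
step 2: x^-=[1.6805, -0.9960]  P^-=[0.8536 0.1477; 0.1477 0.2642]  H_jac=[-0.1094 0.0000; 0.0000 0.8393]  S=[0.3102 0.0054; 0.0054 0.3961]  K=[-0.3067 0.3172; -0.0619 0.5606]  nu=[-1.9140, 2.0963]  x^+=[2.9325, 0.2978]  P^+=[0.7856 0.0724; 0.0724 0.1389]
step 3: x^-=[3.0486, 0.2978]  P^-=[1.0332 0.1306; 0.1306 0.1889]  H_jac=[-0.9957 0.0000; 0.0000 -0.2934]  S=[1.3243 0.0572; 0.0572 0.2263]  K=[-0.7780 0.0272; -0.0886 -0.2225]  nu=[-0.1828, -1.4860]  x^+=[3.1505, 0.6447]  P^+=[0.2339 0.0309; 0.0309 0.1650]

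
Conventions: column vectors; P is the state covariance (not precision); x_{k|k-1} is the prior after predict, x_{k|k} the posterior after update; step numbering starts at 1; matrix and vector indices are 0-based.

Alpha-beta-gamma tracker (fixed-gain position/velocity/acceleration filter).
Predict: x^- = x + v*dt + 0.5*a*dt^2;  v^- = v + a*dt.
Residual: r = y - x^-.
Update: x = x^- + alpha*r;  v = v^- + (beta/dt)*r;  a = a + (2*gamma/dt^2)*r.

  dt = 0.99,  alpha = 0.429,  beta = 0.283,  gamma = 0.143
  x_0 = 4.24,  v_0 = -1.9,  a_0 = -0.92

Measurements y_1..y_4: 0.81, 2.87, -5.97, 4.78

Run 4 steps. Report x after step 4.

x_post = -2.5096

step 1: x_pred=1.9082  r=-1.0982  x^+=1.4370  v^+=-3.1247  a^+=-1.2404
step 2: x_pred=-2.2643  r=5.1343  x^+=-0.0617  v^+=-2.8851  a^+=0.2578
step 3: x_pred=-2.7916  r=-3.1784  x^+=-4.1551  v^+=-3.5385  a^+=-0.6697
step 4: x_pred=-7.9864  r=12.7664  x^+=-2.5096  v^+=-0.5521  a^+=3.0556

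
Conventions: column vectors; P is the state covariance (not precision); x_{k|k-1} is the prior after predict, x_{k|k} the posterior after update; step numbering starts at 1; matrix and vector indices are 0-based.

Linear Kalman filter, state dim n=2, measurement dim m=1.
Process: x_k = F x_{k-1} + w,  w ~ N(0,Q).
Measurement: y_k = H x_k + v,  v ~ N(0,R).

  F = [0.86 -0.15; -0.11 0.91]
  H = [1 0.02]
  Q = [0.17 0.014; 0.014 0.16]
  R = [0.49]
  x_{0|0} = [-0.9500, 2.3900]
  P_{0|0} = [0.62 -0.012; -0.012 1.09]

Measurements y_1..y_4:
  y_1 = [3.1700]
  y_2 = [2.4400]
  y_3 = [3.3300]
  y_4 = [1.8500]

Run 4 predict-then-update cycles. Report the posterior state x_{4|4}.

step 1: x^-=[-1.1755, 2.2794]  P^-=[0.6562 -0.2030; -0.2030 1.0725]  S=[1.1385]  K=[0.5728; -0.1595]  nu=[4.2999]  x^+=[1.2875, 1.5936]  P^+=[0.2826 -0.0990; -0.0990 1.0436]
step 2: x^-=[0.8682, 1.3086]  P^-=[0.4281 -0.2343; -0.2343 1.0474]  S=[0.9091]  K=[0.4657; -0.2347]  nu=[1.5457]  x^+=[1.5880, 0.9458]  P^+=[0.2309 -0.1349; -0.1349 0.9974]
step 3: x^-=[1.2238, 0.6860]  P^-=[0.3980 -0.2518; -0.2518 1.0157]  S=[0.8784]  K=[0.4474; -0.2636]  nu=[2.0925]  x^+=[2.1600, 0.1345]  P^+=[0.2222 -0.1482; -0.1482 0.9547]
step 4: x^-=[1.8374, -0.1152]  P^-=[0.3941 -0.2558; -0.2558 0.9830]  S=[0.8742]  K=[0.4449; -0.2701]  nu=[0.0149]  x^+=[1.8440, -0.1192]  P^+=[0.2210 -0.1507; -0.1507 0.9192]

x_post = [1.8440, -0.1192]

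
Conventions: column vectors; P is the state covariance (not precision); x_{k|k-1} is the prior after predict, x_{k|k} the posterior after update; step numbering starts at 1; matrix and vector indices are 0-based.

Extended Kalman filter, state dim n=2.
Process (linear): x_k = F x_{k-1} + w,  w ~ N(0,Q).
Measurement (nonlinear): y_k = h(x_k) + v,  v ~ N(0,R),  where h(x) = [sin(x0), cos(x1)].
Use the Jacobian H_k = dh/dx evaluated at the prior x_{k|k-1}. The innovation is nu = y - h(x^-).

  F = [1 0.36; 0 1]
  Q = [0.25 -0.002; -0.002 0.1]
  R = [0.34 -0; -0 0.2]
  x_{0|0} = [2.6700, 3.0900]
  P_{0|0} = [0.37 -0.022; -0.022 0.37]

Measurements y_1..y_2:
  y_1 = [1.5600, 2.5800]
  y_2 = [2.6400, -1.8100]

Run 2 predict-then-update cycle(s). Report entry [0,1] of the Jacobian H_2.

step 1: x^-=[3.7824, 3.0900]  P^-=[0.6521 0.1092; 0.1092 0.4700]  H_jac=[-0.8016 0.0000; 0.0000 -0.0516]  S=[0.7590 0.0045; 0.0045 0.2012]  K=[-0.6886 -0.0125; -0.1146 -0.1179]  nu=[2.1578, 3.5787]  x^+=[2.2516, 2.4209]  P^+=[0.2921 0.0486; 0.0486 0.4571]
step 2: x^-=[3.1231, 2.4209]  P^-=[0.6363 0.2112; 0.2112 0.5571]  H_jac=[-0.9998 0.0000; 0.0000 -0.6599]  S=[0.9761 0.1393; 0.1393 0.4426]  K=[-0.6354 -0.1148; -0.1023 -0.7984]  nu=[2.6215, -1.0587]  x^+=[1.5790, 2.9978]  P^+=[0.2161 0.0348; 0.0348 0.2420]

H_jac[0,1] = 0.0000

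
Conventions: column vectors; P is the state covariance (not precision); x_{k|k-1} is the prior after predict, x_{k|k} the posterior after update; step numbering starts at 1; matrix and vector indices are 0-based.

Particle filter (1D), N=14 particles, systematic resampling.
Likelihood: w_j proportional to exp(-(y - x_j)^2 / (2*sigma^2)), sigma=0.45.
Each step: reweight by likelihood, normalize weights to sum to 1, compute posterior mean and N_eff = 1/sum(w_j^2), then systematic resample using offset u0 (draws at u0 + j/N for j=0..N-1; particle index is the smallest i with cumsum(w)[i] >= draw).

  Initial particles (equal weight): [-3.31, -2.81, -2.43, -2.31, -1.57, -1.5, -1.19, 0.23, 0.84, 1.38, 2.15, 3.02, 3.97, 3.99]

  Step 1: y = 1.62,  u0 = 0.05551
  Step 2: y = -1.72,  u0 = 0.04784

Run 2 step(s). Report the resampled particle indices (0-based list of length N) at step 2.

resampled_idx = [0, 0, 0, 0, 0, 0, 0, 1, 1, 1, 1, 1, 1, 1]

step 1: w=[0.0000, 0.0000, 0.0000, 0.0000, 0.0000, 0.0000, 0.0000, 0.0053, 0.1386, 0.5400, 0.3112, 0.0049, 0.0000, 0.0000]  mean=1.5468  Neff=2.4527  idx=[8, 8, 9, 9, 9, 9, 9, 9, 9, 10, 10, 10, 10, 10]
step 2: w=[0.4991, 0.4991, 0.0003, 0.0003, 0.0003, 0.0003, 0.0003, 0.0003, 0.0003, 0.0000, 0.0000, 0.0000, 0.0000, 0.0000]  mean=0.8410  Neff=2.0074  idx=[0, 0, 0, 0, 0, 0, 0, 1, 1, 1, 1, 1, 1, 1]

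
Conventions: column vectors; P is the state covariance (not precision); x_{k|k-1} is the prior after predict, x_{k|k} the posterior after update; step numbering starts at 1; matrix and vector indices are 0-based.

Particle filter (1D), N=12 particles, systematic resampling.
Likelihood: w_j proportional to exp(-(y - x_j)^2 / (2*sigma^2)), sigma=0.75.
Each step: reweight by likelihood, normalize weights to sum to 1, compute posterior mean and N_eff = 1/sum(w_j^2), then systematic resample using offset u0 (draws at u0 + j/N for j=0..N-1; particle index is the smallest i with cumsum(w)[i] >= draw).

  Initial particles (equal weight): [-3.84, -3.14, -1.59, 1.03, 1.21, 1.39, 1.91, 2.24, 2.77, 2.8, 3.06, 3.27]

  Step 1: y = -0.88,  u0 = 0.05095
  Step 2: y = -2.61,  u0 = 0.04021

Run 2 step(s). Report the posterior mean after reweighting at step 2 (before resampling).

step 1: w=[0.0006, 0.0148, 0.8860, 0.0542, 0.0286, 0.0142, 0.0014, 0.0002, 0.0000, 0.0000, 0.0000, 0.0000]  mean=-1.3442  Neff=1.2670  idx=[2, 2, 2, 2, 2, 2, 2, 2, 2, 2, 2, 4]
step 2: w=[0.0909, 0.0909, 0.0909, 0.0909, 0.0909, 0.0909, 0.0909, 0.0909, 0.0909, 0.0909, 0.0909, 0.0000]  mean=-1.5900  Neff=11.0000  idx=[0, 1, 2, 3, 4, 5, 5, 6, 7, 8, 9, 10]

post_mean = -1.5900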